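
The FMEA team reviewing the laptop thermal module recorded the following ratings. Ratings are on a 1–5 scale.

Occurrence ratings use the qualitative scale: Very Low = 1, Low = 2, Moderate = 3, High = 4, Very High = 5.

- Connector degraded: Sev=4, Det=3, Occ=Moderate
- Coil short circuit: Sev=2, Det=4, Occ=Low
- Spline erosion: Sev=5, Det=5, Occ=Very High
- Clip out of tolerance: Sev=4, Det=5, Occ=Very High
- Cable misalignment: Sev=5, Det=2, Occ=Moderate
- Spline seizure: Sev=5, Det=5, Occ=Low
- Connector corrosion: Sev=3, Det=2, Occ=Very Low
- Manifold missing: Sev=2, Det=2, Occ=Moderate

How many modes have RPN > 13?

6

RPN = Severity × Occurrence × Detection:
  Connector degraded: 4 × 3 × 3 = 36
  Coil short circuit: 2 × 2 × 4 = 16
  Spline erosion: 5 × 5 × 5 = 125
  Clip out of tolerance: 4 × 5 × 5 = 100
  Cable misalignment: 5 × 3 × 2 = 30
  Spline seizure: 5 × 2 × 5 = 50
  Connector corrosion: 3 × 1 × 2 = 6
  Manifold missing: 2 × 3 × 2 = 12
Modes with RPN > 13: Connector degraded (36), Coil short circuit (16), Spline erosion (125), Clip out of tolerance (100), Cable misalignment (30), Spline seizure (50) → 6.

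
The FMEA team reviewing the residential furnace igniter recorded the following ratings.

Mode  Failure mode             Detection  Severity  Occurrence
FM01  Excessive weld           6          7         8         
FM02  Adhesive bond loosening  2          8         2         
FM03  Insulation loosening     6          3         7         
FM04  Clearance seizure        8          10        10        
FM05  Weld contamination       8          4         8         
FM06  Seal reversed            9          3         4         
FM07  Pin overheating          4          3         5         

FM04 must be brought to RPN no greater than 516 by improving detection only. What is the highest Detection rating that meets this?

FM04: S=10, O=10, D=8 → current RPN = 800.
Fixed product = 100. Need 100 × D ≤ 516, so D ≤ 516/100 = 5.16.
Maximum integer Detection rating = 5 (gives RPN 500; D=6 would give 600 > 516).

5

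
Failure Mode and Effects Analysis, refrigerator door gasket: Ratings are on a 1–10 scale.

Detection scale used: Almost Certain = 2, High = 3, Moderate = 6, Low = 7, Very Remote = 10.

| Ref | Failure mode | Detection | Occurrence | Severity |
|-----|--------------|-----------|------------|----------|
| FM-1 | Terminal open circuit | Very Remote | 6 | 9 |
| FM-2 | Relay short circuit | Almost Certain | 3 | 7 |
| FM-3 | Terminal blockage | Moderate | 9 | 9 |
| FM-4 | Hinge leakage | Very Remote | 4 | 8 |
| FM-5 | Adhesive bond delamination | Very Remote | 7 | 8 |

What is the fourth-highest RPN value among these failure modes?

320

RPN = Severity × Occurrence × Detection:
  FM-1: 9 × 6 × 10 = 540
  FM-2: 7 × 3 × 2 = 42
  FM-3: 9 × 9 × 6 = 486
  FM-4: 8 × 4 × 10 = 320
  FM-5: 8 × 7 × 10 = 560
Sorted descending: 560, 540, 486, 320, 42.
The fourth-highest RPN is 320 (FM-4).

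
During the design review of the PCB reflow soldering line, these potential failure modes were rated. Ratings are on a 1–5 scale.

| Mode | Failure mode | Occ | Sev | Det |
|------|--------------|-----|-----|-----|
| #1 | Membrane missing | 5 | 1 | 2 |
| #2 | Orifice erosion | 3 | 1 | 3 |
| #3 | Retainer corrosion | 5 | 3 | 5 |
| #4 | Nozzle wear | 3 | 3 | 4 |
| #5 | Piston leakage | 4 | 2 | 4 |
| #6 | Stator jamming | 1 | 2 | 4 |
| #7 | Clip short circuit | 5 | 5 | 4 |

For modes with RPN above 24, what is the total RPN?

RPN = Severity × Occurrence × Detection:
  #1: 1 × 5 × 2 = 10
  #2: 1 × 3 × 3 = 9
  #3: 3 × 5 × 5 = 75
  #4: 3 × 3 × 4 = 36
  #5: 2 × 4 × 4 = 32
  #6: 2 × 1 × 4 = 8
  #7: 5 × 5 × 4 = 100
RPN > 24: #3 (75), #4 (36), #5 (32), #7 (100).
Sum: 75 + 36 + 32 + 100 = 243.

243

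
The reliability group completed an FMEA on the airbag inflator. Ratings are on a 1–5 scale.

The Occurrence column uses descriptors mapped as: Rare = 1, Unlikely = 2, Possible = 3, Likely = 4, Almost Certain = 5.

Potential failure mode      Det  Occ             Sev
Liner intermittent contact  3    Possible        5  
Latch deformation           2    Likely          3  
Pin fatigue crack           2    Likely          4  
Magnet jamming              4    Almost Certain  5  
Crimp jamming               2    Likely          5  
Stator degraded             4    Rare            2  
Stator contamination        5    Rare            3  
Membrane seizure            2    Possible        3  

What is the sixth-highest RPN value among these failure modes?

RPN = Severity × Occurrence × Detection:
  Liner intermittent contact: 5 × 3 × 3 = 45
  Latch deformation: 3 × 4 × 2 = 24
  Pin fatigue crack: 4 × 4 × 2 = 32
  Magnet jamming: 5 × 5 × 4 = 100
  Crimp jamming: 5 × 4 × 2 = 40
  Stator degraded: 2 × 1 × 4 = 8
  Stator contamination: 3 × 1 × 5 = 15
  Membrane seizure: 3 × 3 × 2 = 18
Sorted descending: 100, 45, 40, 32, 24, 18, 15, 8.
The sixth-highest RPN is 18 (Membrane seizure).

18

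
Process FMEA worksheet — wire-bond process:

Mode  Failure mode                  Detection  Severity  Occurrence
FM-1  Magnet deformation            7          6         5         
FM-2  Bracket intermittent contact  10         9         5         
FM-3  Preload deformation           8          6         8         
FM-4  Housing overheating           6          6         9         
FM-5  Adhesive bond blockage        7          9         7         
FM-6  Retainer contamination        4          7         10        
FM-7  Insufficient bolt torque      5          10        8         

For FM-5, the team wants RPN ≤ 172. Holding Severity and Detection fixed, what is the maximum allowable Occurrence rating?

FM-5: S=9, O=7, D=7 → current RPN = 441.
Fixed product = 63. Need 63 × O ≤ 172, so O ≤ 172/63 = 2.73.
Maximum integer Occurrence rating = 2 (gives RPN 126; O=3 would give 189 > 172).

2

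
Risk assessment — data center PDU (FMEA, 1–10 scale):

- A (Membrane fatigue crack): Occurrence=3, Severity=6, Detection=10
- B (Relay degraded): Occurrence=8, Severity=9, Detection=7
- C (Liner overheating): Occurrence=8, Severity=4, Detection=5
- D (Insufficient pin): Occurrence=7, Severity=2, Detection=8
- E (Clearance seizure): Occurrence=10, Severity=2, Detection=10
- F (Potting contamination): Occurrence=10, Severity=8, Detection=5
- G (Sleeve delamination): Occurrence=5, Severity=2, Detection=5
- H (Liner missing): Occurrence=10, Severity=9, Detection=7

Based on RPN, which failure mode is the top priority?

H

RPN = Severity × Occurrence × Detection:
  A: 6 × 3 × 10 = 180
  B: 9 × 8 × 7 = 504
  C: 4 × 8 × 5 = 160
  D: 2 × 7 × 8 = 112
  E: 2 × 10 × 10 = 200
  F: 8 × 10 × 5 = 400
  G: 2 × 5 × 5 = 50
  H: 9 × 10 × 7 = 630
Highest RPN is 630 → H.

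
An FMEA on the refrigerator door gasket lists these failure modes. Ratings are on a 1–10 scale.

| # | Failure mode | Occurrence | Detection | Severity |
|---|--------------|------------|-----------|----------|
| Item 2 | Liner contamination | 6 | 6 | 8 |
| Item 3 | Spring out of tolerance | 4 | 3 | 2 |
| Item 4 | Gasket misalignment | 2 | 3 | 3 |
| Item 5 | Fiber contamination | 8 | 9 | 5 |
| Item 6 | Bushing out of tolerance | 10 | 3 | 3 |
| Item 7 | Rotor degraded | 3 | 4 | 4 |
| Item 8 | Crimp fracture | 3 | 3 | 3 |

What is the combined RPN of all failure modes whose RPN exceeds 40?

RPN = Severity × Occurrence × Detection:
  Item 2: 8 × 6 × 6 = 288
  Item 3: 2 × 4 × 3 = 24
  Item 4: 3 × 2 × 3 = 18
  Item 5: 5 × 8 × 9 = 360
  Item 6: 3 × 10 × 3 = 90
  Item 7: 4 × 3 × 4 = 48
  Item 8: 3 × 3 × 3 = 27
RPN > 40: Item 2 (288), Item 5 (360), Item 6 (90), Item 7 (48).
Sum: 288 + 360 + 90 + 48 = 786.

786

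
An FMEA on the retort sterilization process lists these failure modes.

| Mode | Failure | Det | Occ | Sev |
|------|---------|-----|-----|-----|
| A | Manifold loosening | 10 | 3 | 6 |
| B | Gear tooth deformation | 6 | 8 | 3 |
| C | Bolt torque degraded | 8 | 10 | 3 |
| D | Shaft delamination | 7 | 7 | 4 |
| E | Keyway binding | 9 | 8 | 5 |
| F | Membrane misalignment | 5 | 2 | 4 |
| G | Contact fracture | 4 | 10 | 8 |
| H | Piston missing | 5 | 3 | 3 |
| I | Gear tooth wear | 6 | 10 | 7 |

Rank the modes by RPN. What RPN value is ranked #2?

360

RPN = Severity × Occurrence × Detection:
  A: 6 × 3 × 10 = 180
  B: 3 × 8 × 6 = 144
  C: 3 × 10 × 8 = 240
  D: 4 × 7 × 7 = 196
  E: 5 × 8 × 9 = 360
  F: 4 × 2 × 5 = 40
  G: 8 × 10 × 4 = 320
  H: 3 × 3 × 5 = 45
  I: 7 × 10 × 6 = 420
Sorted descending: 420, 360, 320, 240, 196, 180, 144, 45, 40.
The second-highest RPN is 360 (E).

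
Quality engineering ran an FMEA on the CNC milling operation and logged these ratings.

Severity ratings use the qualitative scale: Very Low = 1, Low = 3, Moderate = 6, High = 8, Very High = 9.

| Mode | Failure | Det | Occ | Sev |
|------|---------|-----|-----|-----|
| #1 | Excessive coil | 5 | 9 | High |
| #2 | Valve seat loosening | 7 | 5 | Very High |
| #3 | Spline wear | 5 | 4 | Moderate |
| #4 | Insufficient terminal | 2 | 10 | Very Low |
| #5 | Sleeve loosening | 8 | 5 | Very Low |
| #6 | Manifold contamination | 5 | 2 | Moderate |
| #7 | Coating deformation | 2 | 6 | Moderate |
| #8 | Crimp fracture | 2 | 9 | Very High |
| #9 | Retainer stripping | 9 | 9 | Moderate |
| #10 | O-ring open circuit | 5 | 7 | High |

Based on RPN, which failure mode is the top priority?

#9

RPN = Severity × Occurrence × Detection:
  #1: 8 × 9 × 5 = 360
  #2: 9 × 5 × 7 = 315
  #3: 6 × 4 × 5 = 120
  #4: 1 × 10 × 2 = 20
  #5: 1 × 5 × 8 = 40
  #6: 6 × 2 × 5 = 60
  #7: 6 × 6 × 2 = 72
  #8: 9 × 9 × 2 = 162
  #9: 6 × 9 × 9 = 486
  #10: 8 × 7 × 5 = 280
Highest RPN is 486 → #9.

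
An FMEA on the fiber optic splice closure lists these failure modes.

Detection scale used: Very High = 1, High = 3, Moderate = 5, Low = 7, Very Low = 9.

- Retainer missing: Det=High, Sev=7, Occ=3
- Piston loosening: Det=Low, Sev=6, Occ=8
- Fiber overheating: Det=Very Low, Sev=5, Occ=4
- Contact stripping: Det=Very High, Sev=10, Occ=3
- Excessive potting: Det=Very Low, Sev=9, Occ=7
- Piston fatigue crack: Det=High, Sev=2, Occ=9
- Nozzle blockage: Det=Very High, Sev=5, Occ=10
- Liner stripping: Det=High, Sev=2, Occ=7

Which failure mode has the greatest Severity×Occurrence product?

Criticality = Severity × Occurrence:
  Retainer missing: 7 × 3 = 21
  Piston loosening: 6 × 8 = 48
  Fiber overheating: 5 × 4 = 20
  Contact stripping: 10 × 3 = 30
  Excessive potting: 9 × 7 = 63
  Piston fatigue crack: 2 × 9 = 18
  Nozzle blockage: 5 × 10 = 50
  Liner stripping: 2 × 7 = 14
Highest criticality is 63 → Excessive potting.

Excessive potting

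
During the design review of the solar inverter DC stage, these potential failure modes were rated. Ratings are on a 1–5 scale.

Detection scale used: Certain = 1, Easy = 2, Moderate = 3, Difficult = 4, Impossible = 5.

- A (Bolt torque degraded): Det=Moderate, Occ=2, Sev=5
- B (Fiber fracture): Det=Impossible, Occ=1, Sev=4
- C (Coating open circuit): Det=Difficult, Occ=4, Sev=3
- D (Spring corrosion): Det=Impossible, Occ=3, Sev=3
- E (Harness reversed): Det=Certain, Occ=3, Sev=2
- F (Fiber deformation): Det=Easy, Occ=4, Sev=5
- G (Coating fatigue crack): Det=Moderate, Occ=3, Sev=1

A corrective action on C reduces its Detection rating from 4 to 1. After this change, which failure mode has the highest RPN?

RPN = Severity × Occurrence × Detection:
  A: 5 × 2 × 3 = 30
  B: 4 × 1 × 5 = 20
  C: 3 × 4 × 4 = 48
  D: 3 × 3 × 5 = 45
  E: 2 × 3 × 1 = 6
  F: 5 × 4 × 2 = 40
  G: 1 × 3 × 3 = 9
After action: C → 3 × 4 × 1 = 12.
Revised RPNs: D=45, F=40, A=30, B=20, C=12, G=9, E=6.
Highest is now D (45).

D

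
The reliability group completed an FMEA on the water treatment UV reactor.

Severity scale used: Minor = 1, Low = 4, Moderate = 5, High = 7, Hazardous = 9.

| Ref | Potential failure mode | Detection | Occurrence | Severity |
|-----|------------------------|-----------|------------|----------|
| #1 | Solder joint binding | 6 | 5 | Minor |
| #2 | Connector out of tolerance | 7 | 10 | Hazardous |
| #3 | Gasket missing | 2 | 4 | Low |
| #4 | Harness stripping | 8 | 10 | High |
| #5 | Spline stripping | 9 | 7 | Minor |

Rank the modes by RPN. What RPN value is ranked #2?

560

RPN = Severity × Occurrence × Detection:
  #1: 1 × 5 × 6 = 30
  #2: 9 × 10 × 7 = 630
  #3: 4 × 4 × 2 = 32
  #4: 7 × 10 × 8 = 560
  #5: 1 × 7 × 9 = 63
Sorted descending: 630, 560, 63, 32, 30.
The second-highest RPN is 560 (#4).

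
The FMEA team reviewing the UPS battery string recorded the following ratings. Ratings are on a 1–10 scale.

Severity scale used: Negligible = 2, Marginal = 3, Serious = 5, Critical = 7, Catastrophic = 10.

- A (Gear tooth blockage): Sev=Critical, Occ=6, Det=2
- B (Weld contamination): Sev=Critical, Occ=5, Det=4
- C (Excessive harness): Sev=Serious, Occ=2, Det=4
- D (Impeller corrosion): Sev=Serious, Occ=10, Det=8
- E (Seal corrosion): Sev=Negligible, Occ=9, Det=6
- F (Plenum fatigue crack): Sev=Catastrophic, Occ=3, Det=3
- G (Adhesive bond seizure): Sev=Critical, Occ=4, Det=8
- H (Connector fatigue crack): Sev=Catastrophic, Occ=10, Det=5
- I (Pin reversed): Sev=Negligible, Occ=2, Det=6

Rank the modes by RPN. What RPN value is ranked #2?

400

RPN = Severity × Occurrence × Detection:
  A: 7 × 6 × 2 = 84
  B: 7 × 5 × 4 = 140
  C: 5 × 2 × 4 = 40
  D: 5 × 10 × 8 = 400
  E: 2 × 9 × 6 = 108
  F: 10 × 3 × 3 = 90
  G: 7 × 4 × 8 = 224
  H: 10 × 10 × 5 = 500
  I: 2 × 2 × 6 = 24
Sorted descending: 500, 400, 224, 140, 108, 90, 84, 40, 24.
The second-highest RPN is 400 (D).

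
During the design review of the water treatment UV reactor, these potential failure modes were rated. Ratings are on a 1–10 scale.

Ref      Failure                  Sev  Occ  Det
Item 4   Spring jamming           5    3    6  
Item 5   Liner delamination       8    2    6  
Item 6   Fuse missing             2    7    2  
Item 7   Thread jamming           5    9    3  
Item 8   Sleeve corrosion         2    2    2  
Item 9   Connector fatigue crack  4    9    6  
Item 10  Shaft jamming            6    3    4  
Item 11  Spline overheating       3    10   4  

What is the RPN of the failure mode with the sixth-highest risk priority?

72

RPN = Severity × Occurrence × Detection:
  Item 4: 5 × 3 × 6 = 90
  Item 5: 8 × 2 × 6 = 96
  Item 6: 2 × 7 × 2 = 28
  Item 7: 5 × 9 × 3 = 135
  Item 8: 2 × 2 × 2 = 8
  Item 9: 4 × 9 × 6 = 216
  Item 10: 6 × 3 × 4 = 72
  Item 11: 3 × 10 × 4 = 120
Sorted descending: 216, 135, 120, 96, 90, 72, 28, 8.
The sixth-highest RPN is 72 (Item 10).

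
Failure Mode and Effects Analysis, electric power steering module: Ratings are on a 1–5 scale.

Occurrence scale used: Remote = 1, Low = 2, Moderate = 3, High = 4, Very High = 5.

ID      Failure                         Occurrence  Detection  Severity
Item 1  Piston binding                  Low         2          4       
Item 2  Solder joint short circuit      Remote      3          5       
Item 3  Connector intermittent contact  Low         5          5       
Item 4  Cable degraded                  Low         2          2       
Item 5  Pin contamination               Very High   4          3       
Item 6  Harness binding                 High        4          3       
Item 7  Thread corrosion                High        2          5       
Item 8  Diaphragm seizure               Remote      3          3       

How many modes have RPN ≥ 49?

2

RPN = Severity × Occurrence × Detection:
  Item 1: 4 × 2 × 2 = 16
  Item 2: 5 × 1 × 3 = 15
  Item 3: 5 × 2 × 5 = 50
  Item 4: 2 × 2 × 2 = 8
  Item 5: 3 × 5 × 4 = 60
  Item 6: 3 × 4 × 4 = 48
  Item 7: 5 × 4 × 2 = 40
  Item 8: 3 × 1 × 3 = 9
Modes with RPN ≥ 49: Item 3 (50), Item 5 (60) → 2.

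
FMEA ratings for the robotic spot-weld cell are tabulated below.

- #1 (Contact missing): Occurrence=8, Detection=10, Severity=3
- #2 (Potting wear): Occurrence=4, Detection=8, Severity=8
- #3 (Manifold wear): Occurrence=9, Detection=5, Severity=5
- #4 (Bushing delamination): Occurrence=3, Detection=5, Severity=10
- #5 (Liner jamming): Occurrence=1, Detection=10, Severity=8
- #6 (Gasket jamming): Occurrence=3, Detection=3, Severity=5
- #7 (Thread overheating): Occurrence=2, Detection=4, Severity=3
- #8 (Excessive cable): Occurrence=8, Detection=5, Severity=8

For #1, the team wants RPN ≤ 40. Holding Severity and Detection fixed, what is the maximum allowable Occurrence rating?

#1: S=3, O=8, D=10 → current RPN = 240.
Fixed product = 30. Need 30 × O ≤ 40, so O ≤ 40/30 = 1.33.
Maximum integer Occurrence rating = 1 (gives RPN 30; O=2 would give 60 > 40).

1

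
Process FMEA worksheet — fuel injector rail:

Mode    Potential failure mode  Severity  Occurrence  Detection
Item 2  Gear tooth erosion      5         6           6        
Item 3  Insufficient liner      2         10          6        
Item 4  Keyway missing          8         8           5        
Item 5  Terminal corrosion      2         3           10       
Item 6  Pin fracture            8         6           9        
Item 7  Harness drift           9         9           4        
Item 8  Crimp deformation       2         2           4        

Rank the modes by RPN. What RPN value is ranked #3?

320

RPN = Severity × Occurrence × Detection:
  Item 2: 5 × 6 × 6 = 180
  Item 3: 2 × 10 × 6 = 120
  Item 4: 8 × 8 × 5 = 320
  Item 5: 2 × 3 × 10 = 60
  Item 6: 8 × 6 × 9 = 432
  Item 7: 9 × 9 × 4 = 324
  Item 8: 2 × 2 × 4 = 16
Sorted descending: 432, 324, 320, 180, 120, 60, 16.
The third-highest RPN is 320 (Item 4).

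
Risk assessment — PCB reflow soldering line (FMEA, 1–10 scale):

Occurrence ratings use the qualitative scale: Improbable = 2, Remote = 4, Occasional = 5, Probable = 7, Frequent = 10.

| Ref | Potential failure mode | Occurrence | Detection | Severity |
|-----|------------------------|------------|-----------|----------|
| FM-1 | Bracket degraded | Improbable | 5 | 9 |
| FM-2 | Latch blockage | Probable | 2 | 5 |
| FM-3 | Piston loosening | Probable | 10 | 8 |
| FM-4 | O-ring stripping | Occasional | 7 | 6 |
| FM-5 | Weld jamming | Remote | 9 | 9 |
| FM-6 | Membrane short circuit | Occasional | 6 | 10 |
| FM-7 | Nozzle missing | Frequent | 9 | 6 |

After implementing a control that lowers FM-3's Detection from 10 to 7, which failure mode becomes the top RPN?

RPN = Severity × Occurrence × Detection:
  FM-1: 9 × 2 × 5 = 90
  FM-2: 5 × 7 × 2 = 70
  FM-3: 8 × 7 × 10 = 560
  FM-4: 6 × 5 × 7 = 210
  FM-5: 9 × 4 × 9 = 324
  FM-6: 10 × 5 × 6 = 300
  FM-7: 6 × 10 × 9 = 540
After action: FM-3 → 8 × 7 × 7 = 392.
Revised RPNs: FM-7=540, FM-3=392, FM-5=324, FM-6=300, FM-4=210, FM-1=90, FM-2=70.
Highest is now FM-7 (540).

FM-7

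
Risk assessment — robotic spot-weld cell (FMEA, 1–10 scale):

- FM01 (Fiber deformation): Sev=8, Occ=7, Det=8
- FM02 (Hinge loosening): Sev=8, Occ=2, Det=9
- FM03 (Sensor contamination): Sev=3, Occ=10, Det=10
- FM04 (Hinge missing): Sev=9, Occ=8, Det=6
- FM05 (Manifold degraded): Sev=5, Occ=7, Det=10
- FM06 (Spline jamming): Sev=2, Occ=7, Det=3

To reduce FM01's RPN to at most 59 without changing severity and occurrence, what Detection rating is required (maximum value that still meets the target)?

1

FM01: S=8, O=7, D=8 → current RPN = 448.
Fixed product = 56. Need 56 × D ≤ 59, so D ≤ 59/56 = 1.05.
Maximum integer Detection rating = 1 (gives RPN 56; D=2 would give 112 > 59).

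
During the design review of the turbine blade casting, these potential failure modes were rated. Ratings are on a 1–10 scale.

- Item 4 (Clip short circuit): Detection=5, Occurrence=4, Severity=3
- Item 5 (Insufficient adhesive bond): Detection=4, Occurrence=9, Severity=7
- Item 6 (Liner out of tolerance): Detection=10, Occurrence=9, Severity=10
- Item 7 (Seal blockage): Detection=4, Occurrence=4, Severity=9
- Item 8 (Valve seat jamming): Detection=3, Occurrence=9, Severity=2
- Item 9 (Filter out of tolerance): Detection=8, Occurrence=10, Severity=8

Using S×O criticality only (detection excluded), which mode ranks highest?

Item 6

Criticality = Severity × Occurrence:
  Item 4: 3 × 4 = 12
  Item 5: 7 × 9 = 63
  Item 6: 10 × 9 = 90
  Item 7: 9 × 4 = 36
  Item 8: 2 × 9 = 18
  Item 9: 8 × 10 = 80
Highest criticality is 90 → Item 6.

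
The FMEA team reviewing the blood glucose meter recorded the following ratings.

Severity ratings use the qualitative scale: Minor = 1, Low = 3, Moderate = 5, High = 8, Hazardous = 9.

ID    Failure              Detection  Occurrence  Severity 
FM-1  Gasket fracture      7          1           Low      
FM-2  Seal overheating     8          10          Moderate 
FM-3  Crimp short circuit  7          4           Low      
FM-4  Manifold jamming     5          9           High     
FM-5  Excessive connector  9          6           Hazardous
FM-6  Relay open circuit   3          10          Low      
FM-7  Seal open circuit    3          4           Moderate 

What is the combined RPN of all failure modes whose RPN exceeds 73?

RPN = Severity × Occurrence × Detection:
  FM-1: 3 × 1 × 7 = 21
  FM-2: 5 × 10 × 8 = 400
  FM-3: 3 × 4 × 7 = 84
  FM-4: 8 × 9 × 5 = 360
  FM-5: 9 × 6 × 9 = 486
  FM-6: 3 × 10 × 3 = 90
  FM-7: 5 × 4 × 3 = 60
RPN > 73: FM-2 (400), FM-3 (84), FM-4 (360), FM-5 (486), FM-6 (90).
Sum: 400 + 84 + 360 + 486 + 90 = 1420.

1420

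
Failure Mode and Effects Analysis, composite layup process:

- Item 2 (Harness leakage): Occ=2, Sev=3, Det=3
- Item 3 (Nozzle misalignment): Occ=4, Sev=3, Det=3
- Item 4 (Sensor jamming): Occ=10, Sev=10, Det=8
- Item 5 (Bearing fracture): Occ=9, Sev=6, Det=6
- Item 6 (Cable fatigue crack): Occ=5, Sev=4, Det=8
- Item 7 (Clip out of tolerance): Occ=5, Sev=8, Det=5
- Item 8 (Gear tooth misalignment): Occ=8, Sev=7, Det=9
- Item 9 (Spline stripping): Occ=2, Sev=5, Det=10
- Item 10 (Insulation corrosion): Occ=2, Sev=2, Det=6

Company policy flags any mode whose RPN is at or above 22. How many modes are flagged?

8

RPN = Severity × Occurrence × Detection:
  Item 2: 3 × 2 × 3 = 18
  Item 3: 3 × 4 × 3 = 36
  Item 4: 10 × 10 × 8 = 800
  Item 5: 6 × 9 × 6 = 324
  Item 6: 4 × 5 × 8 = 160
  Item 7: 8 × 5 × 5 = 200
  Item 8: 7 × 8 × 9 = 504
  Item 9: 5 × 2 × 10 = 100
  Item 10: 2 × 2 × 6 = 24
Modes with RPN ≥ 22: Item 3 (36), Item 4 (800), Item 5 (324), Item 6 (160), Item 7 (200), Item 8 (504), Item 9 (100), Item 10 (24) → 8.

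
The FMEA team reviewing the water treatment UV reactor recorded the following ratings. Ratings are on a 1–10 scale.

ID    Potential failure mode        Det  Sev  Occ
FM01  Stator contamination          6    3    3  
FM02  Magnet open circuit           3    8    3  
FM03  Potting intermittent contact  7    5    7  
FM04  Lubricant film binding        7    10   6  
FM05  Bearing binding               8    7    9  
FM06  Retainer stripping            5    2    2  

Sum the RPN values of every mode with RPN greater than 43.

RPN = Severity × Occurrence × Detection:
  FM01: 3 × 3 × 6 = 54
  FM02: 8 × 3 × 3 = 72
  FM03: 5 × 7 × 7 = 245
  FM04: 10 × 6 × 7 = 420
  FM05: 7 × 9 × 8 = 504
  FM06: 2 × 2 × 5 = 20
RPN > 43: FM01 (54), FM02 (72), FM03 (245), FM04 (420), FM05 (504).
Sum: 54 + 72 + 245 + 420 + 504 = 1295.

1295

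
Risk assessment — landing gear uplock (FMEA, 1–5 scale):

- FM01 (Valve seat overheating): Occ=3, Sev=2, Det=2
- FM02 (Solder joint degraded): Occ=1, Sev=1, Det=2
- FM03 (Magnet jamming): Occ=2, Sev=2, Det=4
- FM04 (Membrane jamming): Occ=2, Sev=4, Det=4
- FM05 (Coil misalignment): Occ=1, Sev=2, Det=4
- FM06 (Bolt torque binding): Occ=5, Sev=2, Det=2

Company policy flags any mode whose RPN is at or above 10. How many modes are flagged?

RPN = Severity × Occurrence × Detection:
  FM01: 2 × 3 × 2 = 12
  FM02: 1 × 1 × 2 = 2
  FM03: 2 × 2 × 4 = 16
  FM04: 4 × 2 × 4 = 32
  FM05: 2 × 1 × 4 = 8
  FM06: 2 × 5 × 2 = 20
Modes with RPN ≥ 10: FM01 (12), FM03 (16), FM04 (32), FM06 (20) → 4.

4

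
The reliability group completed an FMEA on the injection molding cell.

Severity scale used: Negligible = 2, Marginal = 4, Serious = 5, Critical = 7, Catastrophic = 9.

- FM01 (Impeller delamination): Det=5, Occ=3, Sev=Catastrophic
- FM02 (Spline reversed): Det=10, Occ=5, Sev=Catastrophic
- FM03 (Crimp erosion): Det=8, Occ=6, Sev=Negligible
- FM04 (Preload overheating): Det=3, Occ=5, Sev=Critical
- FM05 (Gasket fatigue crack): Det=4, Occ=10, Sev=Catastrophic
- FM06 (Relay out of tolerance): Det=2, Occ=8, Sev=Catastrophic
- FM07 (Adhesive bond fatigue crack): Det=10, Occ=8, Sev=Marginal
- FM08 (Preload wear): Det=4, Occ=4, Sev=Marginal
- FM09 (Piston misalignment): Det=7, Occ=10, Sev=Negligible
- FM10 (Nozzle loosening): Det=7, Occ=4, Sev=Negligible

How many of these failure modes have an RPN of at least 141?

4

RPN = Severity × Occurrence × Detection:
  FM01: 9 × 3 × 5 = 135
  FM02: 9 × 5 × 10 = 450
  FM03: 2 × 6 × 8 = 96
  FM04: 7 × 5 × 3 = 105
  FM05: 9 × 10 × 4 = 360
  FM06: 9 × 8 × 2 = 144
  FM07: 4 × 8 × 10 = 320
  FM08: 4 × 4 × 4 = 64
  FM09: 2 × 10 × 7 = 140
  FM10: 2 × 4 × 7 = 56
Modes with RPN ≥ 141: FM02 (450), FM05 (360), FM06 (144), FM07 (320) → 4.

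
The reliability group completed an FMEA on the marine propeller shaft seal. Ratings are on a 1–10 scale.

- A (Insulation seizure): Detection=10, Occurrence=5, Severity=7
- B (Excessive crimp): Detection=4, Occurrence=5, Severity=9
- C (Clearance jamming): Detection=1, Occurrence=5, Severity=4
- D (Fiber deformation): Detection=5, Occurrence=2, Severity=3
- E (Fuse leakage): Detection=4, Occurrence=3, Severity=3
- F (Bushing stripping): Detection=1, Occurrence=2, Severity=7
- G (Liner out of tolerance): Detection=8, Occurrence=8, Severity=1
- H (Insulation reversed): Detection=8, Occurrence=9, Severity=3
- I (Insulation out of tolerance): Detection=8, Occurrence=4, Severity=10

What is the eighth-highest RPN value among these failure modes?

20

RPN = Severity × Occurrence × Detection:
  A: 7 × 5 × 10 = 350
  B: 9 × 5 × 4 = 180
  C: 4 × 5 × 1 = 20
  D: 3 × 2 × 5 = 30
  E: 3 × 3 × 4 = 36
  F: 7 × 2 × 1 = 14
  G: 1 × 8 × 8 = 64
  H: 3 × 9 × 8 = 216
  I: 10 × 4 × 8 = 320
Sorted descending: 350, 320, 216, 180, 64, 36, 30, 20, 14.
The eighth-highest RPN is 20 (C).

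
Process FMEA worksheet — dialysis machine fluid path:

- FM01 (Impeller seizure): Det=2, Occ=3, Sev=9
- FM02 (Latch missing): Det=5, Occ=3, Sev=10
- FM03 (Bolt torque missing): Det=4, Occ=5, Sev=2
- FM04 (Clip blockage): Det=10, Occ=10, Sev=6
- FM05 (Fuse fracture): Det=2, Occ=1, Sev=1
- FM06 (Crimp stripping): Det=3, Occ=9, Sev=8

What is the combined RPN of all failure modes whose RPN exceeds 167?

RPN = Severity × Occurrence × Detection:
  FM01: 9 × 3 × 2 = 54
  FM02: 10 × 3 × 5 = 150
  FM03: 2 × 5 × 4 = 40
  FM04: 6 × 10 × 10 = 600
  FM05: 1 × 1 × 2 = 2
  FM06: 8 × 9 × 3 = 216
RPN > 167: FM04 (600), FM06 (216).
Sum: 600 + 216 = 816.

816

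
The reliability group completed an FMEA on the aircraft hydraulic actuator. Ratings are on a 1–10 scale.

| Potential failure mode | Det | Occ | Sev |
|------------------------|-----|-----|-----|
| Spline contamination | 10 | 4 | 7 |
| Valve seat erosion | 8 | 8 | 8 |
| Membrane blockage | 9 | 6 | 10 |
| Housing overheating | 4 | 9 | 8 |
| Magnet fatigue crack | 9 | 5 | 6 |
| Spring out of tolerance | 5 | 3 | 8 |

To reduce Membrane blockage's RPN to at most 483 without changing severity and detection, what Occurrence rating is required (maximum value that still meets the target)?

Membrane blockage: S=10, O=6, D=9 → current RPN = 540.
Fixed product = 90. Need 90 × O ≤ 483, so O ≤ 483/90 = 5.37.
Maximum integer Occurrence rating = 5 (gives RPN 450; O=6 would give 540 > 483).

5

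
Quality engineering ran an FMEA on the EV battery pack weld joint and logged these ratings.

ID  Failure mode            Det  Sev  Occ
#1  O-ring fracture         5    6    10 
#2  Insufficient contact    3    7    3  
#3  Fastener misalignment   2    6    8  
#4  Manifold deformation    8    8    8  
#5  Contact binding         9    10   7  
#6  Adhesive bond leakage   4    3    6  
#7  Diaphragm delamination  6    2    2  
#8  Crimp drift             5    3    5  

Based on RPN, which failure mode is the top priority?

RPN = Severity × Occurrence × Detection:
  #1: 6 × 10 × 5 = 300
  #2: 7 × 3 × 3 = 63
  #3: 6 × 8 × 2 = 96
  #4: 8 × 8 × 8 = 512
  #5: 10 × 7 × 9 = 630
  #6: 3 × 6 × 4 = 72
  #7: 2 × 2 × 6 = 24
  #8: 3 × 5 × 5 = 75
Highest RPN is 630 → #5.

#5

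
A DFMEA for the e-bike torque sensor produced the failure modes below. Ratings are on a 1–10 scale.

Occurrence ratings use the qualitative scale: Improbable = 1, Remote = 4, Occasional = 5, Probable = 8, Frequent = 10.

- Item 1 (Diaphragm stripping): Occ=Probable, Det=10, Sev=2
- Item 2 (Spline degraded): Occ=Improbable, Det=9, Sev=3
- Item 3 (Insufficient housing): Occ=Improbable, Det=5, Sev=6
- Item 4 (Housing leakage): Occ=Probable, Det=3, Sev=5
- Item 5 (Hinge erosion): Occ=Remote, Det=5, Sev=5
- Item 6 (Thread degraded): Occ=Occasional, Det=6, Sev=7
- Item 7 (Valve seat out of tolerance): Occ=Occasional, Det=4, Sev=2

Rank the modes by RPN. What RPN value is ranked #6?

RPN = Severity × Occurrence × Detection:
  Item 1: 2 × 8 × 10 = 160
  Item 2: 3 × 1 × 9 = 27
  Item 3: 6 × 1 × 5 = 30
  Item 4: 5 × 8 × 3 = 120
  Item 5: 5 × 4 × 5 = 100
  Item 6: 7 × 5 × 6 = 210
  Item 7: 2 × 5 × 4 = 40
Sorted descending: 210, 160, 120, 100, 40, 30, 27.
The sixth-highest RPN is 30 (Item 3).

30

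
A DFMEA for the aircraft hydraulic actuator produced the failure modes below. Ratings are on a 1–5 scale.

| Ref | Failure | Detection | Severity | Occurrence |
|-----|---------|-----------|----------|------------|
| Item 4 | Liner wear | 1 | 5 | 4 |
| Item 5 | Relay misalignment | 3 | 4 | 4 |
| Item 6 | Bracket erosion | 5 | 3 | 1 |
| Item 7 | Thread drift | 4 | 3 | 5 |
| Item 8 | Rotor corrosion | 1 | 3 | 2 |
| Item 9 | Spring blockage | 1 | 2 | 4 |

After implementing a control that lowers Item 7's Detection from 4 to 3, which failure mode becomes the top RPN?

RPN = Severity × Occurrence × Detection:
  Item 4: 5 × 4 × 1 = 20
  Item 5: 4 × 4 × 3 = 48
  Item 6: 3 × 1 × 5 = 15
  Item 7: 3 × 5 × 4 = 60
  Item 8: 3 × 2 × 1 = 6
  Item 9: 2 × 4 × 1 = 8
After action: Item 7 → 3 × 5 × 3 = 45.
Revised RPNs: Item 5=48, Item 7=45, Item 4=20, Item 6=15, Item 9=8, Item 8=6.
Highest is now Item 5 (48).

Item 5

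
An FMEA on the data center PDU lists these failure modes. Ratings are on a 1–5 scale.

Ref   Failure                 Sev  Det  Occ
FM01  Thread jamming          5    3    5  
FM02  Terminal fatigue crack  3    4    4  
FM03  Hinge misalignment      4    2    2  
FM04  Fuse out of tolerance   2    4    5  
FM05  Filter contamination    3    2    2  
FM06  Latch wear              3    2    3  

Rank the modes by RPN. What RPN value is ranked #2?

RPN = Severity × Occurrence × Detection:
  FM01: 5 × 5 × 3 = 75
  FM02: 3 × 4 × 4 = 48
  FM03: 4 × 2 × 2 = 16
  FM04: 2 × 5 × 4 = 40
  FM05: 3 × 2 × 2 = 12
  FM06: 3 × 3 × 2 = 18
Sorted descending: 75, 48, 40, 18, 16, 12.
The second-highest RPN is 48 (FM02).

48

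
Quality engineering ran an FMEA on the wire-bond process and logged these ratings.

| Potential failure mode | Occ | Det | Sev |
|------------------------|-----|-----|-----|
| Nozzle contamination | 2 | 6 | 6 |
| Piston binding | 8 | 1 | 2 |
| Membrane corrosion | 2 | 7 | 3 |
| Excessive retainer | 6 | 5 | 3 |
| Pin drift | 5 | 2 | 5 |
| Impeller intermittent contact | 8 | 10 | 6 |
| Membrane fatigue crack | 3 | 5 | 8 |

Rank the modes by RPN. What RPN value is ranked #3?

90

RPN = Severity × Occurrence × Detection:
  Nozzle contamination: 6 × 2 × 6 = 72
  Piston binding: 2 × 8 × 1 = 16
  Membrane corrosion: 3 × 2 × 7 = 42
  Excessive retainer: 3 × 6 × 5 = 90
  Pin drift: 5 × 5 × 2 = 50
  Impeller intermittent contact: 6 × 8 × 10 = 480
  Membrane fatigue crack: 8 × 3 × 5 = 120
Sorted descending: 480, 120, 90, 72, 50, 42, 16.
The third-highest RPN is 90 (Excessive retainer).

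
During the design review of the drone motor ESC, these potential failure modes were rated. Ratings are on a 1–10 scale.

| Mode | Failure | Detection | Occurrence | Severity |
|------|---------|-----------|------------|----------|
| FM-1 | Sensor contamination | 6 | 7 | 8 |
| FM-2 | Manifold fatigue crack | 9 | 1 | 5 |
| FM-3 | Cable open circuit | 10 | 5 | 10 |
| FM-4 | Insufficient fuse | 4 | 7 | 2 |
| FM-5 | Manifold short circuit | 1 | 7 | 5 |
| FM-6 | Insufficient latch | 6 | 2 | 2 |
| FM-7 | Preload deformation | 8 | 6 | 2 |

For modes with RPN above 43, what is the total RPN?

RPN = Severity × Occurrence × Detection:
  FM-1: 8 × 7 × 6 = 336
  FM-2: 5 × 1 × 9 = 45
  FM-3: 10 × 5 × 10 = 500
  FM-4: 2 × 7 × 4 = 56
  FM-5: 5 × 7 × 1 = 35
  FM-6: 2 × 2 × 6 = 24
  FM-7: 2 × 6 × 8 = 96
RPN > 43: FM-1 (336), FM-2 (45), FM-3 (500), FM-4 (56), FM-7 (96).
Sum: 336 + 45 + 500 + 56 + 96 = 1033.

1033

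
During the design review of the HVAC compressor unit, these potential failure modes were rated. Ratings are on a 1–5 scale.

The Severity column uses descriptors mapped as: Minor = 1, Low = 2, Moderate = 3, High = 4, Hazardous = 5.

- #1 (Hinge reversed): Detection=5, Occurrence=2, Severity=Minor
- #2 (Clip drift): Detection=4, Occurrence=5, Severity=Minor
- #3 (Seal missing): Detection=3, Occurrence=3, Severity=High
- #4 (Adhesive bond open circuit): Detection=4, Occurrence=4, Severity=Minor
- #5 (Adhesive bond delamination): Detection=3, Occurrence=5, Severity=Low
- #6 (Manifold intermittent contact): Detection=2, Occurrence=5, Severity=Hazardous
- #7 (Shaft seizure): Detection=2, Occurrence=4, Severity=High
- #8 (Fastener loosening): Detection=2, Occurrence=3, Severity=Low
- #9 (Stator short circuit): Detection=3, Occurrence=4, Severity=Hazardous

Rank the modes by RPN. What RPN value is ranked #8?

12

RPN = Severity × Occurrence × Detection:
  #1: 1 × 2 × 5 = 10
  #2: 1 × 5 × 4 = 20
  #3: 4 × 3 × 3 = 36
  #4: 1 × 4 × 4 = 16
  #5: 2 × 5 × 3 = 30
  #6: 5 × 5 × 2 = 50
  #7: 4 × 4 × 2 = 32
  #8: 2 × 3 × 2 = 12
  #9: 5 × 4 × 3 = 60
Sorted descending: 60, 50, 36, 32, 30, 20, 16, 12, 10.
The eighth-highest RPN is 12 (#8).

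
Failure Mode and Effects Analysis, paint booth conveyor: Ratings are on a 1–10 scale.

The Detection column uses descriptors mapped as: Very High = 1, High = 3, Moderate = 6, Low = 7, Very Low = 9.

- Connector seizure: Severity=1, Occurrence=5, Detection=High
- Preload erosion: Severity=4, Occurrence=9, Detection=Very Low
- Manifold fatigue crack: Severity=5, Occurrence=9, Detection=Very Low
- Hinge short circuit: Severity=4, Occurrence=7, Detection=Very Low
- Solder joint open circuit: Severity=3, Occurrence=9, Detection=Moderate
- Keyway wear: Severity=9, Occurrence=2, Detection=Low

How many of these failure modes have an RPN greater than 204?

RPN = Severity × Occurrence × Detection:
  Connector seizure: 1 × 5 × 3 = 15
  Preload erosion: 4 × 9 × 9 = 324
  Manifold fatigue crack: 5 × 9 × 9 = 405
  Hinge short circuit: 4 × 7 × 9 = 252
  Solder joint open circuit: 3 × 9 × 6 = 162
  Keyway wear: 9 × 2 × 7 = 126
Modes with RPN > 204: Preload erosion (324), Manifold fatigue crack (405), Hinge short circuit (252) → 3.

3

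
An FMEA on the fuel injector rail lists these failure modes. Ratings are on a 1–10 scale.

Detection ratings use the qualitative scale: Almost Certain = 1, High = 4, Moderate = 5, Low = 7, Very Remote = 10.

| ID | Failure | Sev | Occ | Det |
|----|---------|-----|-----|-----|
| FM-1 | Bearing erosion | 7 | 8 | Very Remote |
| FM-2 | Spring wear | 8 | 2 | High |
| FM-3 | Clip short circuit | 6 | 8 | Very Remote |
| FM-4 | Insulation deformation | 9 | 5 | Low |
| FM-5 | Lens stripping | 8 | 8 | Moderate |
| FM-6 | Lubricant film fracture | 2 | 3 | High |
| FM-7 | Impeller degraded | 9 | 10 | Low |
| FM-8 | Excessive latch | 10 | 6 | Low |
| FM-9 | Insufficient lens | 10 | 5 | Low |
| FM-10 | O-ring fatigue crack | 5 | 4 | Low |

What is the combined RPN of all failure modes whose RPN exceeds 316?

2760

RPN = Severity × Occurrence × Detection:
  FM-1: 7 × 8 × 10 = 560
  FM-2: 8 × 2 × 4 = 64
  FM-3: 6 × 8 × 10 = 480
  FM-4: 9 × 5 × 7 = 315
  FM-5: 8 × 8 × 5 = 320
  FM-6: 2 × 3 × 4 = 24
  FM-7: 9 × 10 × 7 = 630
  FM-8: 10 × 6 × 7 = 420
  FM-9: 10 × 5 × 7 = 350
  FM-10: 5 × 4 × 7 = 140
RPN > 316: FM-1 (560), FM-3 (480), FM-5 (320), FM-7 (630), FM-8 (420), FM-9 (350).
Sum: 560 + 480 + 320 + 630 + 420 + 350 = 2760.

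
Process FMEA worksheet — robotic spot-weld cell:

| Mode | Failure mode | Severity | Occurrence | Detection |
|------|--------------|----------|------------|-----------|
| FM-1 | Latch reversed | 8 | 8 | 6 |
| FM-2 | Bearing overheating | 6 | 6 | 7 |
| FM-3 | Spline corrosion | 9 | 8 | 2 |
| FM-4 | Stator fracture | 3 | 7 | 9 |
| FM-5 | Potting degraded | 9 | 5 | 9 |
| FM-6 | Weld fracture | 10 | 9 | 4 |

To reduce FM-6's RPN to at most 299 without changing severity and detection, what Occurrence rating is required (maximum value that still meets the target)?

7

FM-6: S=10, O=9, D=4 → current RPN = 360.
Fixed product = 40. Need 40 × O ≤ 299, so O ≤ 299/40 = 7.47.
Maximum integer Occurrence rating = 7 (gives RPN 280; O=8 would give 320 > 299).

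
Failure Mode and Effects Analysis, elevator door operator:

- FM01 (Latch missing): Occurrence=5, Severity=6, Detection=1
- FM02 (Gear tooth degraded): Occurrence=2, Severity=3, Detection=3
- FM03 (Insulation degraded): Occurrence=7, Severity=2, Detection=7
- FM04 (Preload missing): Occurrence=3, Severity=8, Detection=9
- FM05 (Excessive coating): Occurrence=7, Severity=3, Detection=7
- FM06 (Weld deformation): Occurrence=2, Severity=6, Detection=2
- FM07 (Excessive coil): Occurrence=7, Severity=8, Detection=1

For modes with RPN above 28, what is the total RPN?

547

RPN = Severity × Occurrence × Detection:
  FM01: 6 × 5 × 1 = 30
  FM02: 3 × 2 × 3 = 18
  FM03: 2 × 7 × 7 = 98
  FM04: 8 × 3 × 9 = 216
  FM05: 3 × 7 × 7 = 147
  FM06: 6 × 2 × 2 = 24
  FM07: 8 × 7 × 1 = 56
RPN > 28: FM01 (30), FM03 (98), FM04 (216), FM05 (147), FM07 (56).
Sum: 30 + 98 + 216 + 147 + 56 = 547.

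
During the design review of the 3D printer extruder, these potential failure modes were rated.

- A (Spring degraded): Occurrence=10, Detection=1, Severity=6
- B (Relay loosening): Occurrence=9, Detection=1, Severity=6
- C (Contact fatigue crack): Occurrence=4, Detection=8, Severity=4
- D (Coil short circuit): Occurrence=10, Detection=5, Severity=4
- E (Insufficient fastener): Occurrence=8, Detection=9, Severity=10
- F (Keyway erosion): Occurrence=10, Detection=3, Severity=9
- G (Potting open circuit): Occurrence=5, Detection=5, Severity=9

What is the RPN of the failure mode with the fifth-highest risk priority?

128

RPN = Severity × Occurrence × Detection:
  A: 6 × 10 × 1 = 60
  B: 6 × 9 × 1 = 54
  C: 4 × 4 × 8 = 128
  D: 4 × 10 × 5 = 200
  E: 10 × 8 × 9 = 720
  F: 9 × 10 × 3 = 270
  G: 9 × 5 × 5 = 225
Sorted descending: 720, 270, 225, 200, 128, 60, 54.
The fifth-highest RPN is 128 (C).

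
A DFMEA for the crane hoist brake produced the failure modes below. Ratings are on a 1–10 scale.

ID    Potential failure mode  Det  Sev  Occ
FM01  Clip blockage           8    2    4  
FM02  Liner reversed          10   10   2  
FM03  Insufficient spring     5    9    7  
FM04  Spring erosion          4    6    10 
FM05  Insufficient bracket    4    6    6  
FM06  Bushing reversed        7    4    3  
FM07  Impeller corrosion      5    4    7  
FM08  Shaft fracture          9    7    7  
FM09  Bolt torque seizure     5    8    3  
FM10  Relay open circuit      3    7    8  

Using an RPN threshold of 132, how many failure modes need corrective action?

7

RPN = Severity × Occurrence × Detection:
  FM01: 2 × 4 × 8 = 64
  FM02: 10 × 2 × 10 = 200
  FM03: 9 × 7 × 5 = 315
  FM04: 6 × 10 × 4 = 240
  FM05: 6 × 6 × 4 = 144
  FM06: 4 × 3 × 7 = 84
  FM07: 4 × 7 × 5 = 140
  FM08: 7 × 7 × 9 = 441
  FM09: 8 × 3 × 5 = 120
  FM10: 7 × 8 × 3 = 168
Modes with RPN ≥ 132: FM02 (200), FM03 (315), FM04 (240), FM05 (144), FM07 (140), FM08 (441), FM10 (168) → 7.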